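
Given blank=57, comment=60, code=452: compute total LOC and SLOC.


Total LOC = blank + comment + code
Total LOC = 57 + 60 + 452 = 569
SLOC (source only) = code = 452

Total LOC: 569, SLOC: 452


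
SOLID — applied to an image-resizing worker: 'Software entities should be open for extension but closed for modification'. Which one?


This describes the Open/Closed Principle (OCP)

Open/Closed Principle (OCP)


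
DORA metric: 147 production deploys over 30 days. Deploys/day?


Formula: deployments per day = releases / days
= 147 / 30
= 4.9 deploys/day
(equivalently, 34.3 deploys/week)

4.9 deploys/day


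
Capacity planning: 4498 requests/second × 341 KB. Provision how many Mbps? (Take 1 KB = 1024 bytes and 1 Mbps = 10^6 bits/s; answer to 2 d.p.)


Formula: Mbps = payload_bytes * RPS * 8 / 1e6
Payload per request = 341 KB = 341 * 1024 = 349184 bytes
Total bytes/sec = 349184 * 4498 = 1570629632
Total bits/sec = 1570629632 * 8 = 12565037056
Mbps = 12565037056 / 1e6 = 12565.04

12565.04 Mbps


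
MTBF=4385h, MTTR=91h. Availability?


Availability = MTBF / (MTBF + MTTR)
Availability = 4385 / (4385 + 91)
Availability = 4385 / 4476
Availability = 97.9669%

97.9669%


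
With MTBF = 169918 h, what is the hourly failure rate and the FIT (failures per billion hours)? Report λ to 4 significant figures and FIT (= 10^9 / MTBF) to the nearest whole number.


Formula: λ = 1 / MTBF; FIT = λ × 1e9 = 1e9 / MTBF
λ = 1 / 169918 ≈ 5.885e-06 failures/hour
FIT = 1e9 / 169918 ≈ 5885 failures per 1e9 hours (nearest whole number)

λ = 5.885e-06 /h, FIT = 5885


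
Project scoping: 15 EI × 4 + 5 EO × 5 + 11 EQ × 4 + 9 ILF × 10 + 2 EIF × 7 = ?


UFP = EI*4 + EO*5 + EQ*4 + ILF*10 + EIF*7
UFP = 15*4 + 5*5 + 11*4 + 9*10 + 2*7
UFP = 60 + 25 + 44 + 90 + 14
UFP = 233

233


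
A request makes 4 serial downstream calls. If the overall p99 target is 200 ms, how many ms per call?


Formula: per_stage = total_budget / stages
per_stage = 200 / 4
per_stage = 50.0 ms

50.0 ms


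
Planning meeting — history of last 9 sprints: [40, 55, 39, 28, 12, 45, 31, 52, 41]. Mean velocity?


Formula: Avg velocity = Total points / Number of sprints
Points: [40, 55, 39, 28, 12, 45, 31, 52, 41]
Sum = 40 + 55 + 39 + 28 + 12 + 45 + 31 + 52 + 41 = 343
Avg velocity = 343 / 9 = 38.11 points/sprint

38.11 points/sprint


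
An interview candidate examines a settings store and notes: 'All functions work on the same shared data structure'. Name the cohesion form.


Reasoning: Functions share data
Type: Communicational cohesion

Communicational cohesion


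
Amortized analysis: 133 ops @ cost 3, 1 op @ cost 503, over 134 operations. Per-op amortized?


Formula: Amortized cost = Total cost / Operations
Total cost = (133 * 3) + (1 * 503)
Total cost = 399 + 503 = 902
Amortized = 902 / 134 = 6.7313

6.7313


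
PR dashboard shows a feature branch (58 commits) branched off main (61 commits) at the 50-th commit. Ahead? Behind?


Common ancestor: commit #50
feature commits after divergence: 58 - 50 = 8
main commits after divergence: 61 - 50 = 11
feature is 8 commits ahead of main
main is 11 commits ahead of feature

feature ahead: 8, main ahead: 11


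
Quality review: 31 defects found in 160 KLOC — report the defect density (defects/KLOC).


Defect density = defects / KLOC
Defect density = 31 / 160
Defect density = 0.194 defects/KLOC

0.194 defects/KLOC


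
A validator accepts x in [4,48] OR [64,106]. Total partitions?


Valid ranges: [4,48] and [64,106]
Class 1: x < 4 — invalid
Class 2: 4 ≤ x ≤ 48 — valid
Class 3: 48 < x < 64 — invalid (gap between ranges)
Class 4: 64 ≤ x ≤ 106 — valid
Class 5: x > 106 — invalid
Total equivalence classes: 5

5 equivalence classes


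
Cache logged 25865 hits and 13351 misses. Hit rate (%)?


Formula: hit rate = hits / (hits + misses) * 100
hit rate = 25865 / (25865 + 13351) * 100
hit rate = 25865 / 39216 * 100
hit rate = 65.96%

65.96%


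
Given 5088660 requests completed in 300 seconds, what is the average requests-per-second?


Formula: throughput = requests / seconds
throughput = 5088660 / 300
throughput = 16962.2 requests/second

16962.2 requests/second


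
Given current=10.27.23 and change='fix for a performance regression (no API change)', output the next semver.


Current: 10.27.23
Change category: 'fix for a performance regression (no API change)' → patch bump
SemVer rule: patch bump → increment PATCH (MAJOR and MINOR unchanged)
New: 10.27.24

10.27.24


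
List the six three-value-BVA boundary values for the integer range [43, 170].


Range: [43, 170]
Boundaries: just below min, min, min+1, max-1, max, just above max
Values: [42, 43, 44, 169, 170, 171]

[42, 43, 44, 169, 170, 171]


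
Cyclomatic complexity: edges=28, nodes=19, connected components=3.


Formula: V(G) = E - N + 2P
V(G) = 28 - 19 + 2*3
V(G) = 9 + 6
V(G) = 15

15


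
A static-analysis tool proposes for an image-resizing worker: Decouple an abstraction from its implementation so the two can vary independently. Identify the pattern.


This matches the Bridge pattern

Bridge


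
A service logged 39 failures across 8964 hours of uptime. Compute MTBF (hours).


Formula: MTBF = Total operating time / Number of failures
MTBF = 8964 / 39
MTBF = 229.85 hours

229.85 hours


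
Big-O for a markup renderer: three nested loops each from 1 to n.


Reasoning: three levels of nesting over n
Complexity: O(n^3)

O(n^3)


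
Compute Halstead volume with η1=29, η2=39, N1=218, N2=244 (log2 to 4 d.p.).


Formula: V = N * log2(η), where N = N1 + N2 and η = η1 + η2
η = 29 + 39 = 68
N = 218 + 244 = 462
log2(68) ≈ 6.0875
V = 462 * 6.0875 = 2812.43

2812.43


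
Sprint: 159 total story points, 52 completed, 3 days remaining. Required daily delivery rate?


Formula: Required rate = Remaining points / Days left
Remaining = 159 - 52 = 107 points
Required rate = 107 / 3 = 35.67 points/day

35.67 points/day


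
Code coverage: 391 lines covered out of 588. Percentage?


Coverage = covered / total * 100
Coverage = 391 / 588 * 100
Coverage = 66.5%

66.5%


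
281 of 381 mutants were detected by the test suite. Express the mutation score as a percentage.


Mutation score = killed / total * 100
Mutation score = 281 / 381 * 100
Mutation score = 73.75%

73.75%


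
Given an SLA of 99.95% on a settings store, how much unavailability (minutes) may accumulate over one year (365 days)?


Formula: allowed downtime = period * (100 - SLA) / 100
Period (year (365 days)) = 525600 minutes
Unavailability fraction = (100 - 99.95) / 100
Allowed downtime = 525600 * (100 - 99.95) / 100
Allowed downtime = 262.8 minutes

262.8 minutes


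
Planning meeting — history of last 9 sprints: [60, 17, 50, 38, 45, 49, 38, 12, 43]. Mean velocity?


Formula: Avg velocity = Total points / Number of sprints
Points: [60, 17, 50, 38, 45, 49, 38, 12, 43]
Sum = 60 + 17 + 50 + 38 + 45 + 49 + 38 + 12 + 43 = 352
Avg velocity = 352 / 9 = 39.11 points/sprint

39.11 points/sprint


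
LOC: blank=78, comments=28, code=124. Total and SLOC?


Total LOC = blank + comment + code
Total LOC = 78 + 28 + 124 = 230
SLOC (source only) = code = 124

Total LOC: 230, SLOC: 124


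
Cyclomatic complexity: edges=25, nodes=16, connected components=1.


Formula: V(G) = E - N + 2P
V(G) = 25 - 16 + 2*1
V(G) = 9 + 2
V(G) = 11

11


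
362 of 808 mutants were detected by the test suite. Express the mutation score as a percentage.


Mutation score = killed / total * 100
Mutation score = 362 / 808 * 100
Mutation score = 44.8%

44.8%


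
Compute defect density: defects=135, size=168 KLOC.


Defect density = defects / KLOC
Defect density = 135 / 168
Defect density = 0.804 defects/KLOC

0.804 defects/KLOC


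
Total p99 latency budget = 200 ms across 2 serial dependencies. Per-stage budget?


Formula: per_stage = total_budget / stages
per_stage = 200 / 2
per_stage = 100.0 ms

100.0 ms


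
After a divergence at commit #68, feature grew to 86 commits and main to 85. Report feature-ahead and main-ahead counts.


Common ancestor: commit #68
feature commits after divergence: 86 - 68 = 18
main commits after divergence: 85 - 68 = 17
feature is 18 commits ahead of main
main is 17 commits ahead of feature

feature ahead: 18, main ahead: 17


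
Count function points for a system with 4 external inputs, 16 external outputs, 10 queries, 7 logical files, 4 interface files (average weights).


UFP = EI*4 + EO*5 + EQ*4 + ILF*10 + EIF*7
UFP = 4*4 + 16*5 + 10*4 + 7*10 + 4*7
UFP = 16 + 80 + 40 + 70 + 28
UFP = 234

234


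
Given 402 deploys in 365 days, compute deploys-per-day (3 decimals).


Formula: deployments per day = releases / days
= 402 / 365
= 1.101 deploys/day
(equivalently, 7.71 deploys/week)

1.101 deploys/day


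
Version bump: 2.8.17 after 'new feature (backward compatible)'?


Current: 2.8.17
Change category: 'new feature (backward compatible)' → minor bump
SemVer rule: minor bump → increment MINOR, reset PATCH to 0 (MAJOR unchanged)
New: 2.9.0

2.9.0


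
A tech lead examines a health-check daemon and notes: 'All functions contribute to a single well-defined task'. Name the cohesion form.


Reasoning: Best: single purpose
Type: Functional cohesion

Functional cohesion


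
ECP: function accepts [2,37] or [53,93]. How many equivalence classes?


Valid ranges: [2,37] and [53,93]
Class 1: x < 2 — invalid
Class 2: 2 ≤ x ≤ 37 — valid
Class 3: 37 < x < 53 — invalid (gap between ranges)
Class 4: 53 ≤ x ≤ 93 — valid
Class 5: x > 93 — invalid
Total equivalence classes: 5

5 equivalence classes


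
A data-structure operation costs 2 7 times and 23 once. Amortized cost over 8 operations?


Formula: Amortized cost = Total cost / Operations
Total cost = (7 * 2) + (1 * 23)
Total cost = 14 + 23 = 37
Amortized = 37 / 8 = 4.625

4.625


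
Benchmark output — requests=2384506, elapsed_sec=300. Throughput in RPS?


Formula: throughput = requests / seconds
throughput = 2384506 / 300
throughput = 7948.35 requests/second

7948.35 requests/second


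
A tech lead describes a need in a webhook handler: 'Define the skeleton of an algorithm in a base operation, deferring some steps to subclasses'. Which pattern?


This matches the Template Method pattern

Template Method


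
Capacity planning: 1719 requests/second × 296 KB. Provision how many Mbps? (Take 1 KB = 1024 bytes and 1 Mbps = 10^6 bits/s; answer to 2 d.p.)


Formula: Mbps = payload_bytes * RPS * 8 / 1e6
Payload per request = 296 KB = 296 * 1024 = 303104 bytes
Total bytes/sec = 303104 * 1719 = 521035776
Total bits/sec = 521035776 * 8 = 4168286208
Mbps = 4168286208 / 1e6 = 4168.29

4168.29 Mbps


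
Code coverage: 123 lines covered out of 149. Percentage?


Coverage = covered / total * 100
Coverage = 123 / 149 * 100
Coverage = 82.55%

82.55%


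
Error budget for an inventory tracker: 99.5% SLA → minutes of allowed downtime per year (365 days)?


Formula: allowed downtime = period * (100 - SLA) / 100
Period (year (365 days)) = 525600 minutes
Unavailability fraction = (100 - 99.5) / 100
Allowed downtime = 525600 * (100 - 99.5) / 100
Allowed downtime = 2628.0 minutes

2628.0 minutes


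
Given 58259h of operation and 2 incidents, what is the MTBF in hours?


Formula: MTBF = Total operating time / Number of failures
MTBF = 58259 / 2
MTBF = 29129.5 hours

29129.5 hours


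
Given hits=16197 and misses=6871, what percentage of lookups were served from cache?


Formula: hit rate = hits / (hits + misses) * 100
hit rate = 16197 / (16197 + 6871) * 100
hit rate = 16197 / 23068 * 100
hit rate = 70.21%

70.21%


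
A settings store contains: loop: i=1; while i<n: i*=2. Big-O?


Reasoning: i doubles each step so iterations are log2(n)
Complexity: O(log n)

O(log n)


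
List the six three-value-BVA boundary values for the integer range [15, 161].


Range: [15, 161]
Boundaries: just below min, min, min+1, max-1, max, just above max
Values: [14, 15, 16, 160, 161, 162]

[14, 15, 16, 160, 161, 162]


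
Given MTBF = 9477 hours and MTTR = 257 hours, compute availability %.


Availability = MTBF / (MTBF + MTTR)
Availability = 9477 / (9477 + 257)
Availability = 9477 / 9734
Availability = 97.3598%

97.3598%


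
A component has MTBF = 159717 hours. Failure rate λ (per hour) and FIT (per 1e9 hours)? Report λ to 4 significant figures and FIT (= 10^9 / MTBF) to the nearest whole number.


Formula: λ = 1 / MTBF; FIT = λ × 1e9 = 1e9 / MTBF
λ = 1 / 159717 ≈ 6.261e-06 failures/hour
FIT = 1e9 / 159717 ≈ 6261 failures per 1e9 hours (nearest whole number)

λ = 6.261e-06 /h, FIT = 6261


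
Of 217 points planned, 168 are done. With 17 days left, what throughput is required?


Formula: Required rate = Remaining points / Days left
Remaining = 217 - 168 = 49 points
Required rate = 49 / 17 = 2.88 points/day

2.88 points/day


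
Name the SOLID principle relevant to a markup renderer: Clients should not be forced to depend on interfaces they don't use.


This describes the Interface Segregation Principle (ISP)

Interface Segregation Principle (ISP)


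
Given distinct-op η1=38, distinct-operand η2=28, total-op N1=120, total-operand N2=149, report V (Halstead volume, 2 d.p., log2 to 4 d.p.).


Formula: V = N * log2(η), where N = N1 + N2 and η = η1 + η2
η = 38 + 28 = 66
N = 120 + 149 = 269
log2(66) ≈ 6.0444
V = 269 * 6.0444 = 1625.94

1625.94


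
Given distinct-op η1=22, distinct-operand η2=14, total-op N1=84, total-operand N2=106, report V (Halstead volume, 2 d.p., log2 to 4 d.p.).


Formula: V = N * log2(η), where N = N1 + N2 and η = η1 + η2
η = 22 + 14 = 36
N = 84 + 106 = 190
log2(36) ≈ 5.1699
V = 190 * 5.1699 = 982.28

982.28


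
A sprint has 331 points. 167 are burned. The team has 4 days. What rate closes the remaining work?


Formula: Required rate = Remaining points / Days left
Remaining = 331 - 167 = 164 points
Required rate = 164 / 4 = 41.0 points/day

41.0 points/day


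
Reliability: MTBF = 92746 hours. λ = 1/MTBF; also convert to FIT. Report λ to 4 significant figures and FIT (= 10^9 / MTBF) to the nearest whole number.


Formula: λ = 1 / MTBF; FIT = λ × 1e9 = 1e9 / MTBF
λ = 1 / 92746 ≈ 1.078e-05 failures/hour
FIT = 1e9 / 92746 ≈ 10782 failures per 1e9 hours (nearest whole number)

λ = 1.078e-05 /h, FIT = 10782


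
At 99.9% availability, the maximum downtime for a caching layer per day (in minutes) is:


Formula: allowed downtime = period * (100 - SLA) / 100
Period (day) = 1440 minutes
Unavailability fraction = (100 - 99.9) / 100
Allowed downtime = 1440 * (100 - 99.9) / 100
Allowed downtime = 1.44 minutes

1.44 minutes


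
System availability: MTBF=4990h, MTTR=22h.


Availability = MTBF / (MTBF + MTTR)
Availability = 4990 / (4990 + 22)
Availability = 4990 / 5012
Availability = 99.5611%

99.5611%


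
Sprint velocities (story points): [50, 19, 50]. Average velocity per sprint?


Formula: Avg velocity = Total points / Number of sprints
Points: [50, 19, 50]
Sum = 50 + 19 + 50 = 119
Avg velocity = 119 / 3 = 39.67 points/sprint

39.67 points/sprint


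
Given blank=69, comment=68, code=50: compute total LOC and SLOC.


Total LOC = blank + comment + code
Total LOC = 69 + 68 + 50 = 187
SLOC (source only) = code = 50

Total LOC: 187, SLOC: 50


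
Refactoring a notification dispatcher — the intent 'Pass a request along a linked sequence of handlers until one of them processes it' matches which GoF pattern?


This matches the Chain of Responsibility pattern

Chain of Responsibility


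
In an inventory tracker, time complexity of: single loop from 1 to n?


Reasoning: one pass through n items
Complexity: O(n)

O(n)


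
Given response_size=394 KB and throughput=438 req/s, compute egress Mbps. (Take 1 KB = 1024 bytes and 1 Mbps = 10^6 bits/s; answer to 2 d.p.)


Formula: Mbps = payload_bytes * RPS * 8 / 1e6
Payload per request = 394 KB = 394 * 1024 = 403456 bytes
Total bytes/sec = 403456 * 438 = 176713728
Total bits/sec = 176713728 * 8 = 1413709824
Mbps = 1413709824 / 1e6 = 1413.71

1413.71 Mbps


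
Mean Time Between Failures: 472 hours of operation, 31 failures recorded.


Formula: MTBF = Total operating time / Number of failures
MTBF = 472 / 31
MTBF = 15.23 hours

15.23 hours


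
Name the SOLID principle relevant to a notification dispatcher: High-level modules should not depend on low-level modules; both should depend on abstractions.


This describes the Dependency Inversion Principle (DIP)

Dependency Inversion Principle (DIP)


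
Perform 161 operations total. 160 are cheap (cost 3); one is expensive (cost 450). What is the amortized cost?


Formula: Amortized cost = Total cost / Operations
Total cost = (160 * 3) + (1 * 450)
Total cost = 480 + 450 = 930
Amortized = 930 / 161 = 5.7764

5.7764


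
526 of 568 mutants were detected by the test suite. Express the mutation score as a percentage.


Mutation score = killed / total * 100
Mutation score = 526 / 568 * 100
Mutation score = 92.61%

92.61%


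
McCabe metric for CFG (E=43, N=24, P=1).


Formula: V(G) = E - N + 2P
V(G) = 43 - 24 + 2*1
V(G) = 19 + 2
V(G) = 21

21


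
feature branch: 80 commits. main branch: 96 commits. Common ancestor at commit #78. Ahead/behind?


Common ancestor: commit #78
feature commits after divergence: 80 - 78 = 2
main commits after divergence: 96 - 78 = 18
feature is 2 commits ahead of main
main is 18 commits ahead of feature

feature ahead: 2, main ahead: 18


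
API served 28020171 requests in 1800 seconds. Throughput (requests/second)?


Formula: throughput = requests / seconds
throughput = 28020171 / 1800
throughput = 15566.76 requests/second

15566.76 requests/second


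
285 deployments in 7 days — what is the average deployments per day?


Formula: deployments per day = releases / days
= 285 / 7
= 40.714 deploys/day
(equivalently, 285.0 deploys/week)

40.714 deploys/day


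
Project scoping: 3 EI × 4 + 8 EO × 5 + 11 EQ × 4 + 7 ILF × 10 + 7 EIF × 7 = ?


UFP = EI*4 + EO*5 + EQ*4 + ILF*10 + EIF*7
UFP = 3*4 + 8*5 + 11*4 + 7*10 + 7*7
UFP = 12 + 40 + 44 + 70 + 49
UFP = 215

215


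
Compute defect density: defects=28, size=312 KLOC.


Defect density = defects / KLOC
Defect density = 28 / 312
Defect density = 0.09 defects/KLOC

0.09 defects/KLOC


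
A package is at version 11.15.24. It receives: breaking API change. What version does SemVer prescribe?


Current: 11.15.24
Change category: 'breaking API change' → major bump
SemVer rule: major bump → increment MAJOR, reset MINOR and PATCH to 0
New: 12.0.0

12.0.0


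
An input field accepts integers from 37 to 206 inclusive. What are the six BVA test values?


Range: [37, 206]
Boundaries: just below min, min, min+1, max-1, max, just above max
Values: [36, 37, 38, 205, 206, 207]

[36, 37, 38, 205, 206, 207]


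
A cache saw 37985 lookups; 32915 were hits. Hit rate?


Formula: hit rate = hits / (hits + misses) * 100
hit rate = 32915 / (32915 + 5070) * 100
hit rate = 32915 / 37985 * 100
hit rate = 86.65%

86.65%


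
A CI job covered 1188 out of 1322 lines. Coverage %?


Coverage = covered / total * 100
Coverage = 1188 / 1322 * 100
Coverage = 89.86%

89.86%


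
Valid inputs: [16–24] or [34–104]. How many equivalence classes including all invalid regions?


Valid ranges: [16,24] and [34,104]
Class 1: x < 16 — invalid
Class 2: 16 ≤ x ≤ 24 — valid
Class 3: 24 < x < 34 — invalid (gap between ranges)
Class 4: 34 ≤ x ≤ 104 — valid
Class 5: x > 104 — invalid
Total equivalence classes: 5

5 equivalence classes


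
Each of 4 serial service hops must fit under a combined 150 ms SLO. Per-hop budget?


Formula: per_stage = total_budget / stages
per_stage = 150 / 4
per_stage = 37.5 ms

37.5 ms


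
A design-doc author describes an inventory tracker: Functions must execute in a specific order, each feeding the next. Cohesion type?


Reasoning: Output of one is input to next
Type: Sequential cohesion

Sequential cohesion


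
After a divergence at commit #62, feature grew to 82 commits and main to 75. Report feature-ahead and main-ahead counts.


Common ancestor: commit #62
feature commits after divergence: 82 - 62 = 20
main commits after divergence: 75 - 62 = 13
feature is 20 commits ahead of main
main is 13 commits ahead of feature

feature ahead: 20, main ahead: 13


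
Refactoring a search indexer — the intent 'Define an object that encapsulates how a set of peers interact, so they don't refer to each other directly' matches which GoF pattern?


This matches the Mediator pattern

Mediator


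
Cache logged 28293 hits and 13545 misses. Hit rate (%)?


Formula: hit rate = hits / (hits + misses) * 100
hit rate = 28293 / (28293 + 13545) * 100
hit rate = 28293 / 41838 * 100
hit rate = 67.63%

67.63%


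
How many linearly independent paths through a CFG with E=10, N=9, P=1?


Formula: V(G) = E - N + 2P
V(G) = 10 - 9 + 2*1
V(G) = 1 + 2
V(G) = 3

3


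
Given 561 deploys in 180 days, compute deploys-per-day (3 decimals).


Formula: deployments per day = releases / days
= 561 / 180
= 3.117 deploys/day
(equivalently, 21.82 deploys/week)

3.117 deploys/day


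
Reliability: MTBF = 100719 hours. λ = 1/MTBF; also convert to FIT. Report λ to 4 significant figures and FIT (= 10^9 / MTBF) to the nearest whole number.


Formula: λ = 1 / MTBF; FIT = λ × 1e9 = 1e9 / MTBF
λ = 1 / 100719 ≈ 9.929e-06 failures/hour
FIT = 1e9 / 100719 ≈ 9929 failures per 1e9 hours (nearest whole number)

λ = 9.929e-06 /h, FIT = 9929


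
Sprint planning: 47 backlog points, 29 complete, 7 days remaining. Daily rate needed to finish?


Formula: Required rate = Remaining points / Days left
Remaining = 47 - 29 = 18 points
Required rate = 18 / 7 = 2.57 points/day

2.57 points/day


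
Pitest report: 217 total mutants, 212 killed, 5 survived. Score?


Mutation score = killed / total * 100
Mutation score = 212 / 217 * 100
Mutation score = 97.7%

97.7%


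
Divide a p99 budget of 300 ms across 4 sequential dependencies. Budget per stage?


Formula: per_stage = total_budget / stages
per_stage = 300 / 4
per_stage = 75.0 ms

75.0 ms


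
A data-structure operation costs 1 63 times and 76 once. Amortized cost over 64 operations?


Formula: Amortized cost = Total cost / Operations
Total cost = (63 * 1) + (1 * 76)
Total cost = 63 + 76 = 139
Amortized = 139 / 64 = 2.1719

2.1719


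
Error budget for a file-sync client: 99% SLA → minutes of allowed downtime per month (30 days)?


Formula: allowed downtime = period * (100 - SLA) / 100
Period (month (30 days)) = 43200 minutes
Unavailability fraction = (100 - 99.0) / 100
Allowed downtime = 43200 * (100 - 99.0) / 100
Allowed downtime = 432.0 minutes

432.0 minutes


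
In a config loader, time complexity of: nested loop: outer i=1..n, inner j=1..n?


Reasoning: n iterations times n iterations
Complexity: O(n^2)

O(n^2)


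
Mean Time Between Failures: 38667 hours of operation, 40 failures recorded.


Formula: MTBF = Total operating time / Number of failures
MTBF = 38667 / 40
MTBF = 966.68 hours

966.68 hours


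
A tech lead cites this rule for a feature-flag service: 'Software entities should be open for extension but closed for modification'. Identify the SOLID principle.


This describes the Open/Closed Principle (OCP)

Open/Closed Principle (OCP)


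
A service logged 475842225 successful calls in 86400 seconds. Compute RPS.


Formula: throughput = requests / seconds
throughput = 475842225 / 86400
throughput = 5507.43 requests/second

5507.43 requests/second


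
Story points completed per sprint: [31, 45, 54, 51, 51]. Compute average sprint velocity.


Formula: Avg velocity = Total points / Number of sprints
Points: [31, 45, 54, 51, 51]
Sum = 31 + 45 + 54 + 51 + 51 = 232
Avg velocity = 232 / 5 = 46.4 points/sprint

46.4 points/sprint


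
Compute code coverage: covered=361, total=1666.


Coverage = covered / total * 100
Coverage = 361 / 1666 * 100
Coverage = 21.67%

21.67%


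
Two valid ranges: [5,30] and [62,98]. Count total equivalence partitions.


Valid ranges: [5,30] and [62,98]
Class 1: x < 5 — invalid
Class 2: 5 ≤ x ≤ 30 — valid
Class 3: 30 < x < 62 — invalid (gap between ranges)
Class 4: 62 ≤ x ≤ 98 — valid
Class 5: x > 98 — invalid
Total equivalence classes: 5

5 equivalence classes


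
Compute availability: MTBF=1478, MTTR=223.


Availability = MTBF / (MTBF + MTTR)
Availability = 1478 / (1478 + 223)
Availability = 1478 / 1701
Availability = 86.8901%

86.8901%


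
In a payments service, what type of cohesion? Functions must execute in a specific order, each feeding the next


Reasoning: Output of one is input to next
Type: Sequential cohesion

Sequential cohesion


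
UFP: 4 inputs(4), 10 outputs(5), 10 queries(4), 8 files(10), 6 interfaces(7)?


UFP = EI*4 + EO*5 + EQ*4 + ILF*10 + EIF*7
UFP = 4*4 + 10*5 + 10*4 + 8*10 + 6*7
UFP = 16 + 50 + 40 + 80 + 42
UFP = 228

228


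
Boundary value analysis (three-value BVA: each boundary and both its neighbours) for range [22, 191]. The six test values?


Range: [22, 191]
Boundaries: just below min, min, min+1, max-1, max, just above max
Values: [21, 22, 23, 190, 191, 192]

[21, 22, 23, 190, 191, 192]


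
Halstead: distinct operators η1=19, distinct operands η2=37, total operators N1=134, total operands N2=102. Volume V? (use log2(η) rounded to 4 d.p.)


Formula: V = N * log2(η), where N = N1 + N2 and η = η1 + η2
η = 19 + 37 = 56
N = 134 + 102 = 236
log2(56) ≈ 5.8074
V = 236 * 5.8074 = 1370.55

1370.55


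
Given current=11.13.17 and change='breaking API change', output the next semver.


Current: 11.13.17
Change category: 'breaking API change' → major bump
SemVer rule: major bump → increment MAJOR, reset MINOR and PATCH to 0
New: 12.0.0

12.0.0


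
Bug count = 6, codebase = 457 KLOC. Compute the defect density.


Defect density = defects / KLOC
Defect density = 6 / 457
Defect density = 0.013 defects/KLOC

0.013 defects/KLOC


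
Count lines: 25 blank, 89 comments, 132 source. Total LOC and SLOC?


Total LOC = blank + comment + code
Total LOC = 25 + 89 + 132 = 246
SLOC (source only) = code = 132

Total LOC: 246, SLOC: 132


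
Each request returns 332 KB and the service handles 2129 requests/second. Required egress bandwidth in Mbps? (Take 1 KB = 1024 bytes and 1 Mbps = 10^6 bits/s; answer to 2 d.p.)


Formula: Mbps = payload_bytes * RPS * 8 / 1e6
Payload per request = 332 KB = 332 * 1024 = 339968 bytes
Total bytes/sec = 339968 * 2129 = 723791872
Total bits/sec = 723791872 * 8 = 5790334976
Mbps = 5790334976 / 1e6 = 5790.33

5790.33 Mbps


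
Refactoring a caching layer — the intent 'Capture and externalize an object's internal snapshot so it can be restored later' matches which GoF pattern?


This matches the Memento pattern

Memento


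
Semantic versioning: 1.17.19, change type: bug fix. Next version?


Current: 1.17.19
Change category: 'bug fix' → patch bump
SemVer rule: patch bump → increment PATCH (MAJOR and MINOR unchanged)
New: 1.17.20

1.17.20


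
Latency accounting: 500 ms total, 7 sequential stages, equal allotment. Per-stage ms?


Formula: per_stage = total_budget / stages
per_stage = 500 / 7
per_stage = 71.43 ms

71.43 ms


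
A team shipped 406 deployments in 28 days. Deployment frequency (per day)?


Formula: deployments per day = releases / days
= 406 / 28
= 14.5 deploys/day
(equivalently, 101.5 deploys/week)

14.5 deploys/day


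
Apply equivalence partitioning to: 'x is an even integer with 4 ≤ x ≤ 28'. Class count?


Constraint: even integers in [4, 28]
Class 1: x < 4 — out-of-range invalid
Class 2: x in [4,28] but odd — wrong type invalid
Class 3: x in [4,28] and even — valid
Class 4: x > 28 — out-of-range invalid
Total equivalence classes: 4

4 equivalence classes


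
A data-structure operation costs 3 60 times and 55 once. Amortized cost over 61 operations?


Formula: Amortized cost = Total cost / Operations
Total cost = (60 * 3) + (1 * 55)
Total cost = 180 + 55 = 235
Amortized = 235 / 61 = 3.8525

3.8525


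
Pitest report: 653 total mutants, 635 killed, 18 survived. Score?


Mutation score = killed / total * 100
Mutation score = 635 / 653 * 100
Mutation score = 97.24%

97.24%


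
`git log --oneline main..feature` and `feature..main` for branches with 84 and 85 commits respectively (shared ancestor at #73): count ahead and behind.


Common ancestor: commit #73
feature commits after divergence: 84 - 73 = 11
main commits after divergence: 85 - 73 = 12
feature is 11 commits ahead of main
main is 12 commits ahead of feature

feature ahead: 11, main ahead: 12


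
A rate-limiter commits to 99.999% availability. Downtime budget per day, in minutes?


Formula: allowed downtime = period * (100 - SLA) / 100
Period (day) = 1440 minutes
Unavailability fraction = (100 - 99.999) / 100
Allowed downtime = 1440 * (100 - 99.999) / 100
Allowed downtime = 0.0144 minutes

0.0144 minutes


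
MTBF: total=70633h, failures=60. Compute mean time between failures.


Formula: MTBF = Total operating time / Number of failures
MTBF = 70633 / 60
MTBF = 1177.22 hours

1177.22 hours


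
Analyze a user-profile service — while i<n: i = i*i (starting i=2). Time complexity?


Reasoning: squaring drives double-exponential growth; iterations ~ log log n
Complexity: O(log log n)

O(log log n)


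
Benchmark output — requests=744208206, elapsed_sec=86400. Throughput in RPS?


Formula: throughput = requests / seconds
throughput = 744208206 / 86400
throughput = 8613.52 requests/second

8613.52 requests/second


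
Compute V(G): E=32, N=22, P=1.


Formula: V(G) = E - N + 2P
V(G) = 32 - 22 + 2*1
V(G) = 10 + 2
V(G) = 12

12


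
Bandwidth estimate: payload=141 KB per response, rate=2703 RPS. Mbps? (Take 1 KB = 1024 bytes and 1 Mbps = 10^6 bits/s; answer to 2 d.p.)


Formula: Mbps = payload_bytes * RPS * 8 / 1e6
Payload per request = 141 KB = 141 * 1024 = 144384 bytes
Total bytes/sec = 144384 * 2703 = 390269952
Total bits/sec = 390269952 * 8 = 3122159616
Mbps = 3122159616 / 1e6 = 3122.16

3122.16 Mbps


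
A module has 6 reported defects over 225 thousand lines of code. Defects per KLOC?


Defect density = defects / KLOC
Defect density = 6 / 225
Defect density = 0.027 defects/KLOC

0.027 defects/KLOC


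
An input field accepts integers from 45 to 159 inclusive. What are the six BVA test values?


Range: [45, 159]
Boundaries: just below min, min, min+1, max-1, max, just above max
Values: [44, 45, 46, 158, 159, 160]

[44, 45, 46, 158, 159, 160]


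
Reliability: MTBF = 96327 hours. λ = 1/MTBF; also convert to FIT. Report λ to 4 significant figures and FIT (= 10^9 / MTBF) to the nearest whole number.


Formula: λ = 1 / MTBF; FIT = λ × 1e9 = 1e9 / MTBF
λ = 1 / 96327 ≈ 1.038e-05 failures/hour
FIT = 1e9 / 96327 ≈ 10381 failures per 1e9 hours (nearest whole number)

λ = 1.038e-05 /h, FIT = 10381


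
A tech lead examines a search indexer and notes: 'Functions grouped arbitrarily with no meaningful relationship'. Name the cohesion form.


Reasoning: Worst: random grouping
Type: Coincidental cohesion

Coincidental cohesion


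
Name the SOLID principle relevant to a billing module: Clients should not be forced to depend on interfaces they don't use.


This describes the Interface Segregation Principle (ISP)

Interface Segregation Principle (ISP)


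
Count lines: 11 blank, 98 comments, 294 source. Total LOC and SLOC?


Total LOC = blank + comment + code
Total LOC = 11 + 98 + 294 = 403
SLOC (source only) = code = 294

Total LOC: 403, SLOC: 294


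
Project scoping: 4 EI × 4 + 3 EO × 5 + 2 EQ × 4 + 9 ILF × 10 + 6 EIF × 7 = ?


UFP = EI*4 + EO*5 + EQ*4 + ILF*10 + EIF*7
UFP = 4*4 + 3*5 + 2*4 + 9*10 + 6*7
UFP = 16 + 15 + 8 + 90 + 42
UFP = 171

171


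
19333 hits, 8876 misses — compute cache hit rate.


Formula: hit rate = hits / (hits + misses) * 100
hit rate = 19333 / (19333 + 8876) * 100
hit rate = 19333 / 28209 * 100
hit rate = 68.53%

68.53%


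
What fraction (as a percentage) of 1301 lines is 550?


Coverage = covered / total * 100
Coverage = 550 / 1301 * 100
Coverage = 42.28%

42.28%


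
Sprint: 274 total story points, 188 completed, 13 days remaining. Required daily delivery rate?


Formula: Required rate = Remaining points / Days left
Remaining = 274 - 188 = 86 points
Required rate = 86 / 13 = 6.62 points/day

6.62 points/day


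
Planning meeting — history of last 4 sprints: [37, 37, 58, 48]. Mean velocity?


Formula: Avg velocity = Total points / Number of sprints
Points: [37, 37, 58, 48]
Sum = 37 + 37 + 58 + 48 = 180
Avg velocity = 180 / 4 = 45.0 points/sprint

45.0 points/sprint


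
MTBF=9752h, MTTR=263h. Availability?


Availability = MTBF / (MTBF + MTTR)
Availability = 9752 / (9752 + 263)
Availability = 9752 / 10015
Availability = 97.3739%

97.3739%


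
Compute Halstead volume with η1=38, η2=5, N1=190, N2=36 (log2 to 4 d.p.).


Formula: V = N * log2(η), where N = N1 + N2 and η = η1 + η2
η = 38 + 5 = 43
N = 190 + 36 = 226
log2(43) ≈ 5.4263
V = 226 * 5.4263 = 1226.34

1226.34


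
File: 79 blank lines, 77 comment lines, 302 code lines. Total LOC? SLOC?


Total LOC = blank + comment + code
Total LOC = 79 + 77 + 302 = 458
SLOC (source only) = code = 302

Total LOC: 458, SLOC: 302


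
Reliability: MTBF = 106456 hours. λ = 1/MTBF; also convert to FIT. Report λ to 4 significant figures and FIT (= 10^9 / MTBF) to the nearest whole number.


Formula: λ = 1 / MTBF; FIT = λ × 1e9 = 1e9 / MTBF
λ = 1 / 106456 ≈ 9.394e-06 failures/hour
FIT = 1e9 / 106456 ≈ 9394 failures per 1e9 hours (nearest whole number)

λ = 9.394e-06 /h, FIT = 9394


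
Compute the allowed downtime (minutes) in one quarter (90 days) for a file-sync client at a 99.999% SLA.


Formula: allowed downtime = period * (100 - SLA) / 100
Period (quarter (90 days)) = 129600 minutes
Unavailability fraction = (100 - 99.999) / 100
Allowed downtime = 129600 * (100 - 99.999) / 100
Allowed downtime = 1.296 minutes

1.296 minutes


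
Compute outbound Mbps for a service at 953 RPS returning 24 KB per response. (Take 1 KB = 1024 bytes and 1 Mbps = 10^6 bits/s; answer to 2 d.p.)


Formula: Mbps = payload_bytes * RPS * 8 / 1e6
Payload per request = 24 KB = 24 * 1024 = 24576 bytes
Total bytes/sec = 24576 * 953 = 23420928
Total bits/sec = 23420928 * 8 = 187367424
Mbps = 187367424 / 1e6 = 187.37

187.37 Mbps


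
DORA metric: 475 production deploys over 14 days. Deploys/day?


Formula: deployments per day = releases / days
= 475 / 14
= 33.929 deploys/day
(equivalently, 237.5 deploys/week)

33.929 deploys/day


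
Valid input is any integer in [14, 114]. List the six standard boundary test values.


Range: [14, 114]
Boundaries: just below min, min, min+1, max-1, max, just above max
Values: [13, 14, 15, 113, 114, 115]

[13, 14, 15, 113, 114, 115]


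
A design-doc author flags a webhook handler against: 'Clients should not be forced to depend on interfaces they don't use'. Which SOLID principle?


This describes the Interface Segregation Principle (ISP)

Interface Segregation Principle (ISP)


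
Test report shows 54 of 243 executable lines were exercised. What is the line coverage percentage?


Coverage = covered / total * 100
Coverage = 54 / 243 * 100
Coverage = 22.22%

22.22%


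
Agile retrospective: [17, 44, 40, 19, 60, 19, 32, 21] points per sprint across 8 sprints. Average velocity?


Formula: Avg velocity = Total points / Number of sprints
Points: [17, 44, 40, 19, 60, 19, 32, 21]
Sum = 17 + 44 + 40 + 19 + 60 + 19 + 32 + 21 = 252
Avg velocity = 252 / 8 = 31.5 points/sprint

31.5 points/sprint


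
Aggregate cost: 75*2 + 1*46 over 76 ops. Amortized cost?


Formula: Amortized cost = Total cost / Operations
Total cost = (75 * 2) + (1 * 46)
Total cost = 150 + 46 = 196
Amortized = 196 / 76 = 2.5789

2.5789


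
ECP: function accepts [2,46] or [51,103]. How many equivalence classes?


Valid ranges: [2,46] and [51,103]
Class 1: x < 2 — invalid
Class 2: 2 ≤ x ≤ 46 — valid
Class 3: 46 < x < 51 — invalid (gap between ranges)
Class 4: 51 ≤ x ≤ 103 — valid
Class 5: x > 103 — invalid
Total equivalence classes: 5

5 equivalence classes


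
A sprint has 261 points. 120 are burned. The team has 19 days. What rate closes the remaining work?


Formula: Required rate = Remaining points / Days left
Remaining = 261 - 120 = 141 points
Required rate = 141 / 19 = 7.42 points/day

7.42 points/day


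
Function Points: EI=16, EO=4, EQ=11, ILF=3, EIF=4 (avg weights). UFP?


UFP = EI*4 + EO*5 + EQ*4 + ILF*10 + EIF*7
UFP = 16*4 + 4*5 + 11*4 + 3*10 + 4*7
UFP = 64 + 20 + 44 + 30 + 28
UFP = 186

186


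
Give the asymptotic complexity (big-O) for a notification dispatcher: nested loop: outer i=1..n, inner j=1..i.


Reasoning: triangle: n(n+1)/2 ~ n^2/2
Complexity: O(n^2)

O(n^2)


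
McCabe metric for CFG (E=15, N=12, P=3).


Formula: V(G) = E - N + 2P
V(G) = 15 - 12 + 2*3
V(G) = 3 + 6
V(G) = 9

9


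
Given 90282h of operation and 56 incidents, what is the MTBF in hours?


Formula: MTBF = Total operating time / Number of failures
MTBF = 90282 / 56
MTBF = 1612.18 hours

1612.18 hours


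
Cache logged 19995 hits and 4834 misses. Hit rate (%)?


Formula: hit rate = hits / (hits + misses) * 100
hit rate = 19995 / (19995 + 4834) * 100
hit rate = 19995 / 24829 * 100
hit rate = 80.53%

80.53%


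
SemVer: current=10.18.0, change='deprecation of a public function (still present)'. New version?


Current: 10.18.0
Change category: 'deprecation of a public function (still present)' → minor bump
SemVer rule: minor bump → increment MINOR, reset PATCH to 0 (MAJOR unchanged)
New: 10.19.0

10.19.0


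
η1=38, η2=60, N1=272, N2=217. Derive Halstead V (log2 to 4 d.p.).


Formula: V = N * log2(η), where N = N1 + N2 and η = η1 + η2
η = 38 + 60 = 98
N = 272 + 217 = 489
log2(98) ≈ 6.6147
V = 489 * 6.6147 = 3234.59

3234.59


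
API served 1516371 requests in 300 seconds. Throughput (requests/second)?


Formula: throughput = requests / seconds
throughput = 1516371 / 300
throughput = 5054.57 requests/second

5054.57 requests/second


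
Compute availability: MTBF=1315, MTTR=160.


Availability = MTBF / (MTBF + MTTR)
Availability = 1315 / (1315 + 160)
Availability = 1315 / 1475
Availability = 89.1525%

89.1525%


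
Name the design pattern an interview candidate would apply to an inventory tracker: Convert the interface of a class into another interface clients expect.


This matches the Adapter pattern

Adapter


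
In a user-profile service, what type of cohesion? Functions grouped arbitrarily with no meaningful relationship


Reasoning: Worst: random grouping
Type: Coincidental cohesion

Coincidental cohesion


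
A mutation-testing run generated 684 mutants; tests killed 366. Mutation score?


Mutation score = killed / total * 100
Mutation score = 366 / 684 * 100
Mutation score = 53.51%

53.51%


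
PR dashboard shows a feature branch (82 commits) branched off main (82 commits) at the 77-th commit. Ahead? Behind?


Common ancestor: commit #77
feature commits after divergence: 82 - 77 = 5
main commits after divergence: 82 - 77 = 5
feature is 5 commits ahead of main
main is 5 commits ahead of feature

feature ahead: 5, main ahead: 5


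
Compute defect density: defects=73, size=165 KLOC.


Defect density = defects / KLOC
Defect density = 73 / 165
Defect density = 0.442 defects/KLOC

0.442 defects/KLOC
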